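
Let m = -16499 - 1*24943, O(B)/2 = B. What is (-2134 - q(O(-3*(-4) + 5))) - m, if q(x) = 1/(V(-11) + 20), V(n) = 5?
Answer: 982699/25 ≈ 39308.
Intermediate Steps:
O(B) = 2*B
q(x) = 1/25 (q(x) = 1/(5 + 20) = 1/25)
m = -41442 (m = -16499 - 24943 = -41442)
(-2134 - q(O(-3*(-4) + 5))) - m = (-2134 - 1*1/25) - 1*(-41442) = (-2134 - 1/25) + 41442 = -53351/25 + 41442 = 982699/25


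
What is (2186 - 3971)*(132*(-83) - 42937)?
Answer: 96199005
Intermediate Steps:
(2186 - 3971)*(132*(-83) - 42937) = -1785*(-10956 - 42937) = -1785*(-53893) = 96199005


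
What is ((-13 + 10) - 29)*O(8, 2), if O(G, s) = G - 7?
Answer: -32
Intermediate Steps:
O(G, s) = -7 + G
((-13 + 10) - 29)*O(8, 2) = ((-13 + 10) - 29)*(-7 + 8) = (-3 - 29)*1 = -32*1 = -32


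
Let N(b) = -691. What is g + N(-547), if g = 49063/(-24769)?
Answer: -17164442/24769 ≈ -692.98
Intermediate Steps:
g = -49063/24769 (g = 49063*(-1/24769) = -49063/24769 ≈ -1.9808)
g + N(-547) = -49063/24769 - 691 = -17164442/24769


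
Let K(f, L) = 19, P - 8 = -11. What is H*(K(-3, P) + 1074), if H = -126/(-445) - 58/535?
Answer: 1818752/9523 ≈ 190.99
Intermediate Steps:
P = -3 (P = 8 - 11 = -3)
H = 1664/9523 (H = -126*(-1/445) - 58*1/535 = 126/445 - 58/535 = 1664/9523 ≈ 0.17473)
H*(K(-3, P) + 1074) = 1664*(19 + 1074)/9523 = (1664/9523)*1093 = 1818752/9523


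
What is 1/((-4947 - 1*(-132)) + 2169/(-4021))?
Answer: -4021/19363284 ≈ -0.00020766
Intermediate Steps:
1/((-4947 - 1*(-132)) + 2169/(-4021)) = 1/((-4947 + 132) + 2169*(-1/4021)) = 1/(-4815 - 2169/4021) = 1/(-19363284/4021) = -4021/19363284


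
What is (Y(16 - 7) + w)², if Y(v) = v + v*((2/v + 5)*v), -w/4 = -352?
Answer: 3385600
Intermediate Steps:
w = 1408 (w = -4*(-352) = 1408)
Y(v) = v + v²*(5 + 2/v) (Y(v) = v + v*((5 + 2/v)*v) = v + v*(v*(5 + 2/v)) = v + v²*(5 + 2/v))
(Y(16 - 7) + w)² = ((16 - 7)*(3 + 5*(16 - 7)) + 1408)² = (9*(3 + 5*9) + 1408)² = (9*(3 + 45) + 1408)² = (9*48 + 1408)² = (432 + 1408)² = 1840² = 3385600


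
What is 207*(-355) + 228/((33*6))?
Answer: -2424967/33 ≈ -73484.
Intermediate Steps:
207*(-355) + 228/((33*6)) = -73485 + 228/198 = -73485 + 228*(1/198) = -73485 + 38/33 = -2424967/33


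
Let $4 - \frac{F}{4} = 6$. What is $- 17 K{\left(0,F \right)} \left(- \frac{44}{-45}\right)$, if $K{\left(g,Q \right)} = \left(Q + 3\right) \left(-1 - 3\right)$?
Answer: $- \frac{2992}{9} \approx -332.44$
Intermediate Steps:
$F = -8$ ($F = 16 - 24 = -8$)
$K{\left(g,Q \right)} = -12 - 4 Q$ ($K{\left(g,Q \right)} = \left(3 + Q\right) \left(-4\right) = -12 - 4 Q$)
$- 17 K{\left(0,F \right)} \left(- \frac{44}{-45}\right) = - 17 \left(-12 - -32\right) \left(- \frac{44}{-45}\right) = - 17 \left(-12 + 32\right) \left(\left(-44\right) \left(- \frac{1}{45}\right)\right) = \left(-17\right) 20 \cdot \frac{44}{45} = \left(-340\right) \frac{44}{45} = - \frac{2992}{9}$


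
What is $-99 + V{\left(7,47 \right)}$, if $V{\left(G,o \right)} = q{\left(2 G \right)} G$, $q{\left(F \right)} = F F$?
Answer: $1273$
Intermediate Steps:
$q{\left(F \right)} = F^{2}$
$V{\left(G,o \right)} = 4 G^{3}$ ($V{\left(G,o \right)} = \left(2 G\right)^{2} G = 4 G^{2} G = 4 G^{3}$)
$-99 + V{\left(7,47 \right)} = -99 + 4 \cdot 7^{3} = -99 + 4 \cdot 343 = -99 + 1372 = 1273$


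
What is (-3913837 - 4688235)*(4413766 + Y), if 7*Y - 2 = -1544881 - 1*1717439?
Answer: -237710036139168/7 ≈ -3.3959e+13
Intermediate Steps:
Y = -3262318/7 (Y = 2/7 + (-1544881 - 1*1717439)/7 = 2/7 + (-1544881 - 1717439)/7 = 2/7 + (⅐)*(-3262320) = 2/7 - 3262320/7 = -3262318/7 ≈ -4.6605e+5)
(-3913837 - 4688235)*(4413766 + Y) = (-3913837 - 4688235)*(4413766 - 3262318/7) = -8602072*27634044/7 = -237710036139168/7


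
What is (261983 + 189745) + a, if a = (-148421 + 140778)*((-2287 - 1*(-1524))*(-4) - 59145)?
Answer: 429170527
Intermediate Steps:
a = 428718799 (a = -7643*((-2287 + 1524)*(-4) - 59145) = -7643*(-763*(-4) - 59145) = -7643*(3052 - 59145) = -7643*(-56093) = 428718799)
(261983 + 189745) + a = (261983 + 189745) + 428718799 = 451728 + 428718799 = 429170527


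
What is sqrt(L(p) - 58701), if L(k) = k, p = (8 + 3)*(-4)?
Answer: I*sqrt(58745) ≈ 242.37*I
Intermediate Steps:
p = -44 (p = 11*(-4) = -44)
sqrt(L(p) - 58701) = sqrt(-44 - 58701) = sqrt(-58745) = I*sqrt(58745)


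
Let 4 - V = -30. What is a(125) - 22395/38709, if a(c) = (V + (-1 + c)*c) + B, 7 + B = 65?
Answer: 201176111/12903 ≈ 15591.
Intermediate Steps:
B = 58 (B = -7 + 65 = 58)
V = 34 (V = 4 - 1*(-30) = 4 + 30 = 34)
a(c) = 92 + c*(-1 + c) (a(c) = (34 + (-1 + c)*c) + 58 = (34 + c*(-1 + c)) + 58 = 92 + c*(-1 + c))
a(125) - 22395/38709 = (92 + 125**2 - 1*125) - 22395/38709 = (92 + 15625 - 125) - 22395/38709 = 15592 - 1*7465/12903 = 15592 - 7465/12903 = 201176111/12903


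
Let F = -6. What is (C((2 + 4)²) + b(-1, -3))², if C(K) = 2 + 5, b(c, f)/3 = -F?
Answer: 625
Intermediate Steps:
b(c, f) = 18 (b(c, f) = 3*(-1*(-6)) = 3*6 = 18)
C(K) = 7
(C((2 + 4)²) + b(-1, -3))² = (7 + 18)² = 25² = 625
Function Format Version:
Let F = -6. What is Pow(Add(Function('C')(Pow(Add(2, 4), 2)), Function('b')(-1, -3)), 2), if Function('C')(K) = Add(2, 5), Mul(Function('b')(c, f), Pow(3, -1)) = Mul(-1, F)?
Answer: 625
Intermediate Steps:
Function('b')(c, f) = 18 (Function('b')(c, f) = Mul(3, Mul(-1, -6)) = Mul(3, 6) = 18)
Function('C')(K) = 7
Pow(Add(Function('C')(Pow(Add(2, 4), 2)), Function('b')(-1, -3)), 2) = Pow(Add(7, 18), 2) = Pow(25, 2) = 625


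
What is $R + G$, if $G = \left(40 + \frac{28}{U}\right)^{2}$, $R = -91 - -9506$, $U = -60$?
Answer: $\frac{2470024}{225} \approx 10978.0$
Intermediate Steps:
$R = 9415$ ($R = -91 + 9506 = 9415$)
$G = \frac{351649}{225}$ ($G = \left(40 + \frac{28}{-60}\right)^{2} = \left(40 + 28 \left(- \frac{1}{60}\right)\right)^{2} = \left(40 - \frac{7}{15}\right)^{2} = \left(\frac{593}{15}\right)^{2} = \frac{351649}{225} \approx 1562.9$)
$R + G = 9415 + \frac{351649}{225} = \frac{2470024}{225}$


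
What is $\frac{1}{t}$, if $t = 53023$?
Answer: $\frac{1}{53023} \approx 1.886 \cdot 10^{-5}$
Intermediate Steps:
$\frac{1}{t} = \frac{1}{53023}$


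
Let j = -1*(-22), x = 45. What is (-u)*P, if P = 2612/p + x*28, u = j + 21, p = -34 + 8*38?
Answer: -7370458/135 ≈ -54596.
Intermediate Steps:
p = 270 (p = -34 + 304 = 270)
j = 22
u = 43 (u = 22 + 21 = 43)
P = 171406/135 (P = 2612/270 + 45*28 = 2612*(1/270) + 1260 = 1306/135 + 1260 = 171406/135 ≈ 1269.7)
(-u)*P = -1*43*(171406/135) = -43*171406/135 = -7370458/135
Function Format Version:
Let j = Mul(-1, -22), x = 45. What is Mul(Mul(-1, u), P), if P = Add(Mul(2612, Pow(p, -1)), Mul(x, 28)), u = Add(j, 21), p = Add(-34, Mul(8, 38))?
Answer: Rational(-7370458, 135) ≈ -54596.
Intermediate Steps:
p = 270 (p = Add(-34, 304) = 270)
j = 22
u = 43 (u = Add(22, 21) = 43)
P = Rational(171406, 135) (P = Add(Mul(2612, Pow(270, -1)), Mul(45, 28)) = Add(Mul(2612, Rational(1, 270)), 1260) = Add(Rational(1306, 135), 1260) = Rational(171406, 135) ≈ 1269.7)
Mul(Mul(-1, u), P) = Mul(Mul(-1, 43), Rational(171406, 135)) = Mul(-43, Rational(171406, 135)) = Rational(-7370458, 135)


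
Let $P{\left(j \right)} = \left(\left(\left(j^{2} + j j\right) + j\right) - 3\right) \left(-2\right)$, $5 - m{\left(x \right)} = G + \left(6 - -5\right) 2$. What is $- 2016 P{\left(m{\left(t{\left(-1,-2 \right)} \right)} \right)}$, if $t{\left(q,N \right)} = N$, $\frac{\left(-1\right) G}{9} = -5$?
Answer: $30735936$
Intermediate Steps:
$G = 45$ ($G = \left(-9\right) \left(-5\right) = 45$)
$m{\left(x \right)} = -62$ ($m{\left(x \right)} = 5 - \left(45 + \left(6 - -5\right) 2\right) = 5 - \left(45 + \left(6 + 5\right) 2\right) = 5 - \left(45 + 11 \cdot 2\right) = 5 - \left(45 + 22\right) = 5 - 67 = -62$)
$P{\left(j \right)} = 6 - 4 j^{2} - 2 j$ ($P{\left(j \right)} = \left(\left(\left(j^{2} + j^{2}\right) + j\right) - 3\right) \left(-2\right) = \left(\left(2 j^{2} + j\right) - 3\right) \left(-2\right) = \left(\left(j + 2 j^{2}\right) - 3\right) \left(-2\right) = \left(-3 + j + 2 j^{2}\right) \left(-2\right) = 6 - 4 j^{2} - 2 j$)
$- 2016 P{\left(m{\left(t{\left(-1,-2 \right)} \right)} \right)} = - 2016 \left(6 - 4 \left(-62\right)^{2} - -124\right) = - 2016 \left(6 - 15376 + 124\right) = \left(-2016\right) \left(-15246\right) = 30735936$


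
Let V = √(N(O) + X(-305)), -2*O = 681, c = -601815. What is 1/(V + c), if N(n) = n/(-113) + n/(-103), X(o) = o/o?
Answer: -7004524785/4215428083399588 - √991491493/4215428083399588 ≈ -1.6616e-6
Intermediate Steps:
O = -681/2 (O = -½*681 = -681/2 ≈ -340.50)
X(o) = 1
N(n) = -216*n/11639 (N(n) = n*(-1/113) + n*(-1/103) = -n/113 - n/103 = -216*n/11639)
V = √991491493/11639 (V = √(-216/11639*(-681/2) + 1) = √(73548/11639 + 1) = √(85187/11639) = √991491493/11639 ≈ 2.7054)
1/(V + c) = 1/(√991491493/11639 - 601815) = 1/(-601815 + √991491493/11639)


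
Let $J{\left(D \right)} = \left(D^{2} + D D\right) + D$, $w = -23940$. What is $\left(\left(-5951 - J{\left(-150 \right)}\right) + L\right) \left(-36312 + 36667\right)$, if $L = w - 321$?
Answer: $-26647010$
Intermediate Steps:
$L = -24261$ ($L = -23940 - 321 = -24261$)
$J{\left(D \right)} = D + 2 D^{2}$ ($J{\left(D \right)} = \left(D^{2} + D^{2}\right) + D = 2 D^{2} + D = D + 2 D^{2}$)
$\left(\left(-5951 - J{\left(-150 \right)}\right) + L\right) \left(-36312 + 36667\right) = \left(\left(-5951 - - 150 \left(1 + 2 \left(-150\right)\right)\right) - 24261\right) \left(-36312 + 36667\right) = \left(\left(-5951 - - 150 \left(1 - 300\right)\right) - 24261\right) 355 = \left(\left(-5951 - \left(-150\right) \left(-299\right)\right) - 24261\right) 355 = \left(\left(-5951 - 44850\right) - 24261\right) 355 = \left(-50801 - 24261\right) 355 = \left(-75062\right) 355 = -26647010$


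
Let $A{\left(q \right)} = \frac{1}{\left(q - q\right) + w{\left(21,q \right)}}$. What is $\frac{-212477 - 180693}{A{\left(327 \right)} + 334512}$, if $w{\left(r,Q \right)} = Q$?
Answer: $- \frac{25713318}{21877085} \approx -1.1754$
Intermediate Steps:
$A{\left(q \right)} = \frac{1}{q}$ ($A{\left(q \right)} = \frac{1}{\left(q - q\right) + q} = \frac{1}{0 + q} = \frac{1}{q}$)
$\frac{-212477 - 180693}{A{\left(327 \right)} + 334512} = \frac{-212477 - 180693}{\frac{1}{327} + 334512} = - \frac{393170}{\frac{1}{327} + 334512} = - \frac{393170}{\frac{109385425}{327}} = \left(-393170\right) \frac{327}{109385425} = - \frac{25713318}{21877085}$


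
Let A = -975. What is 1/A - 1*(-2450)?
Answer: 2388749/975 ≈ 2450.0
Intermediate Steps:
1/A - 1*(-2450) = 1/(-975) - 1*(-2450) = -1/975 + 2450 = 2388749/975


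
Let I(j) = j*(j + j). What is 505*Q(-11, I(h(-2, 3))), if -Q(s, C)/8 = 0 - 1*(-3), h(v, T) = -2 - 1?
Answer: -12120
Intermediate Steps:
h(v, T) = -3
I(j) = 2*j² (I(j) = j*(2*j) = 2*j²)
Q(s, C) = -24 (Q(s, C) = -8*(0 - 1*(-3)) = -8*(0 + 3) = -8*3 = -24)
505*Q(-11, I(h(-2, 3))) = 505*(-24) = -12120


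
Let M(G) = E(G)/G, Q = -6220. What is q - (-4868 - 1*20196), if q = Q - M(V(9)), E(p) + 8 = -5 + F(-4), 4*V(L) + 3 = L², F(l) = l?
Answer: 734950/39 ≈ 18845.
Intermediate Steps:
V(L) = -¾ + L²/4
E(p) = -17 (E(p) = -8 + (-5 - 4) = -8 - 9 = -17)
M(G) = -17/G
q = -242546/39 (q = -6220 - (-17)/(-¾ + (¼)*9²) = -6220 - (-17)/(-¾ + (¼)*81) = -6220 - (-17)/(-¾ + 81/4) = -6220 - (-17)/39/2 = -6220 - (-17)*2/39 = -6220 - 1*(-34/39) = -6220 + 34/39 = -242546/39 ≈ -6219.1)
q - (-4868 - 1*20196) = -242546/39 - (-4868 - 1*20196) = -242546/39 - (-4868 - 20196) = -242546/39 - 1*(-25064) = -242546/39 + 25064 = 734950/39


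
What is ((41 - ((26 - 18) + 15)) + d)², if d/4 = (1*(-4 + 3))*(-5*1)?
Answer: 1444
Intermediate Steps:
d = 20 (d = 4*((1*(-4 + 3))*(-5*1)) = 4*((1*(-1))*(-5)) = 4*(-1*(-5)) = 4*5 = 20)
((41 - ((26 - 18) + 15)) + d)² = ((41 - ((26 - 18) + 15)) + 20)² = ((41 - (8 + 15)) + 20)² = ((41 - 1*23) + 20)² = ((41 - 23) + 20)² = (18 + 20)² = 38² = 1444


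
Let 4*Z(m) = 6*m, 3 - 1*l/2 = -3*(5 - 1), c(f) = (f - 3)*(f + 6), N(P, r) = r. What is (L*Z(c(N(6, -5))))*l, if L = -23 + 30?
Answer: -2520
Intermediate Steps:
c(f) = (-3 + f)*(6 + f)
l = 30 (l = 6 - (-6)*(5 - 1) = 6 - (-6)*4 = 6 - 2*(-12) = 6 + 24 = 30)
Z(m) = 3*m/2 (Z(m) = (6*m)/4 = 3*m/2)
L = 7
(L*Z(c(N(6, -5))))*l = (7*(3*(-18 + (-5)**2 + 3*(-5))/2))*30 = (7*(3*(-18 + 25 - 15)/2))*30 = (7*((3/2)*(-8)))*30 = (7*(-12))*30 = -84*30 = -2520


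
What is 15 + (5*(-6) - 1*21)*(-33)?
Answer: 1698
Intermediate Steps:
15 + (5*(-6) - 1*21)*(-33) = 15 + (-30 - 21)*(-33) = 15 - 51*(-33) = 15 + 1683 = 1698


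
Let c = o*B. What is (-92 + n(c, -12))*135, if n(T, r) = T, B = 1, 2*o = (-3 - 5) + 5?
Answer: -25245/2 ≈ -12623.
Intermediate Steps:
o = -3/2 (o = ((-3 - 5) + 5)/2 = (-8 + 5)/2 = (½)*(-3) = -3/2 ≈ -1.5000)
c = -3/2 (c = -3/2*1 = -3/2 ≈ -1.5000)
(-92 + n(c, -12))*135 = (-92 - 3/2)*135 = -187/2*135 = -25245/2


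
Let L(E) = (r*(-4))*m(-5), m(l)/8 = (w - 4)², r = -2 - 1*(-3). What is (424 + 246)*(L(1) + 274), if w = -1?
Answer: -352420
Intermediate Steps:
r = 1 (r = -2 + 3 = 1)
m(l) = 200 (m(l) = 8*(-1 - 4)² = 8*(-5)² = 8*25 = 200)
L(E) = -800 (L(E) = (1*(-4))*200 = -4*200 = -800)
(424 + 246)*(L(1) + 274) = (424 + 246)*(-800 + 274) = 670*(-526) = -352420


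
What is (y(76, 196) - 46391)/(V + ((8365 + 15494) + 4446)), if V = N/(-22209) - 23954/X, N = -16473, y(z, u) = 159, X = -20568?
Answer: -3519755520864/2155074189035 ≈ -1.6332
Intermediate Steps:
V = 145135175/76132452 (V = -16473/(-22209) - 23954/(-20568) = -16473*(-1/22209) - 23954*(-1/20568) = 5491/7403 + 11977/10284 = 145135175/76132452 ≈ 1.9064)
(y(76, 196) - 46391)/(V + ((8365 + 15494) + 4446)) = (159 - 46391)/(145135175/76132452 + ((8365 + 15494) + 4446)) = -46232/(145135175/76132452 + (23859 + 4446)) = -46232/(145135175/76132452 + 28305) = -46232/2155074189035/76132452 = -46232*76132452/2155074189035 = -3519755520864/2155074189035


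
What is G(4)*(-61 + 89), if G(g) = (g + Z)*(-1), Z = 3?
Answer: -196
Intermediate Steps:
G(g) = -3 - g (G(g) = (g + 3)*(-1) = (3 + g)*(-1) = -3 - g)
G(4)*(-61 + 89) = (-3 - 1*4)*(-61 + 89) = (-3 - 4)*28 = -7*28 = -196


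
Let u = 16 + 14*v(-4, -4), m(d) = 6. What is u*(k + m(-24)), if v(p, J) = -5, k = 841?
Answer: -45738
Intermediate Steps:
u = -54 (u = 16 + 14*(-5) = 16 - 70 = -54)
u*(k + m(-24)) = -54*(841 + 6) = -54*847 = -45738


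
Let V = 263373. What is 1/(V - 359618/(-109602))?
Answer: 54801/14433283582 ≈ 3.7968e-6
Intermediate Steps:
1/(V - 359618/(-109602)) = 1/(263373 - 359618/(-109602)) = 1/(263373 - 359618*(-1/109602)) = 1/(263373 + 179809/54801) = 1/(14433283582/54801) = 54801/14433283582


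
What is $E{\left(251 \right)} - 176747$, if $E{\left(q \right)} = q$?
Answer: $-176496$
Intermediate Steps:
$E{\left(251 \right)} - 176747 = 251 - 176747 = -176496$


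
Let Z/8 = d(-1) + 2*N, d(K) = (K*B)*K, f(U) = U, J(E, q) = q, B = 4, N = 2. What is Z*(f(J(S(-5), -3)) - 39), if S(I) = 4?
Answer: -2688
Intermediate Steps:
d(K) = 4*K² (d(K) = (K*4)*K = (4*K)*K = 4*K²)
Z = 64 (Z = 8*(4*(-1)² + 2*2) = 8*(4*1 + 4) = 8*(4 + 4) = 8*8 = 64)
Z*(f(J(S(-5), -3)) - 39) = 64*(-3 - 39) = 64*(-42) = -2688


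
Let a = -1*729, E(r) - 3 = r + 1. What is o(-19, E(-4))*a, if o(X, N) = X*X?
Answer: -263169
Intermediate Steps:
E(r) = 4 + r (E(r) = 3 + (r + 1) = 3 + (1 + r) = 4 + r)
o(X, N) = X²
a = -729
o(-19, E(-4))*a = (-19)²*(-729) = 361*(-729) = -263169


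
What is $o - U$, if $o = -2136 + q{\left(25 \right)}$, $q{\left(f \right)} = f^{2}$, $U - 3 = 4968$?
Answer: $-6482$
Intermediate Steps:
$U = 4971$ ($U = 3 + 4968 = 4971$)
$o = -1511$ ($o = -2136 + 25^{2} = -2136 + 625 = -1511$)
$o - U = -1511 - 4971 = -6482$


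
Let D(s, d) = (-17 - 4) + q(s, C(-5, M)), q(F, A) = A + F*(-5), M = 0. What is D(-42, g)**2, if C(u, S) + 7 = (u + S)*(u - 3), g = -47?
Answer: 49284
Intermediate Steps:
C(u, S) = -7 + (-3 + u)*(S + u) (C(u, S) = -7 + (u + S)*(u - 3) = -7 + (S + u)*(-3 + u) = -7 + (-3 + u)*(S + u))
q(F, A) = A - 5*F
D(s, d) = 12 - 5*s (D(s, d) = (-17 - 4) + ((-7 + (-5)**2 - 3*0 - 3*(-5) + 0*(-5)) - 5*s) = -21 + ((-7 + 25 + 0 + 15 + 0) - 5*s) = -21 + (33 - 5*s) = 12 - 5*s)
D(-42, g)**2 = (12 - 5*(-42))**2 = (12 + 210)**2 = 222**2 = 49284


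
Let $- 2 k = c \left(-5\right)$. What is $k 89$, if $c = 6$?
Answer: $1335$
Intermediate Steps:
$k = 15$ ($k = - \frac{6 \left(-5\right)}{2} = \left(- \frac{1}{2}\right) \left(-30\right) = 15$)
$k 89 = 15 \cdot 89 = 1335$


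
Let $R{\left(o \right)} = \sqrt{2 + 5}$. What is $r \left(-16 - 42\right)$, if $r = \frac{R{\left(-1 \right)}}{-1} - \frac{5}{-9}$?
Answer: $- \frac{290}{9} + 58 \sqrt{7} \approx 121.23$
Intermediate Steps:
$R{\left(o \right)} = \sqrt{7}$
$r = \frac{5}{9} - \sqrt{7}$ ($r = \frac{\sqrt{7}}{-1} - \frac{5}{-9} = \sqrt{7} \left(-1\right) - - \frac{5}{9} = - \sqrt{7} + \frac{5}{9} = \frac{5}{9} - \sqrt{7} \approx -2.0902$)
$r \left(-16 - 42\right) = \left(\frac{5}{9} - \sqrt{7}\right) \left(-16 - 42\right) = \left(\frac{5}{9} - \sqrt{7}\right) \left(-58\right) = - \frac{290}{9} + 58 \sqrt{7}$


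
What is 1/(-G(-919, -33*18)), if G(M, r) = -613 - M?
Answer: -1/306 ≈ -0.0032680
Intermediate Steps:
1/(-G(-919, -33*18)) = 1/(-(-613 - 1*(-919))) = 1/(-(-613 + 919)) = 1/(-1*306) = 1/(-306) = -1/306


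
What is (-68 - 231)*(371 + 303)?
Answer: -201526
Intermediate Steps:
(-68 - 231)*(371 + 303) = -299*674 = -201526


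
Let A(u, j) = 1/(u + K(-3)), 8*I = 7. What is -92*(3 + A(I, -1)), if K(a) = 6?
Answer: -15916/55 ≈ -289.38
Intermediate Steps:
I = 7/8 (I = (⅛)*7 = 7/8 ≈ 0.87500)
A(u, j) = 1/(6 + u) (A(u, j) = 1/(u + 6) = 1/(6 + u))
-92*(3 + A(I, -1)) = -92*(3 + 1/(6 + 7/8)) = -92*(3 + 1/(55/8)) = -92*(3 + 8/55) = -92*173/55 = -15916/55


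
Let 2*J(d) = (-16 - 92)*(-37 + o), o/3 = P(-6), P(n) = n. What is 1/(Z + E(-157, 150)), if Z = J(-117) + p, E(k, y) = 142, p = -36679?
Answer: -1/33567 ≈ -2.9791e-5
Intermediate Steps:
o = -18 (o = 3*(-6) = -18)
J(d) = 2970 (J(d) = ((-16 - 92)*(-37 - 18))/2 = (-108*(-55))/2 = (1/2)*5940 = 2970)
Z = -33709 (Z = 2970 - 36679 = -33709)
1/(Z + E(-157, 150)) = 1/(-33709 + 142) = 1/(-33567) = -1/33567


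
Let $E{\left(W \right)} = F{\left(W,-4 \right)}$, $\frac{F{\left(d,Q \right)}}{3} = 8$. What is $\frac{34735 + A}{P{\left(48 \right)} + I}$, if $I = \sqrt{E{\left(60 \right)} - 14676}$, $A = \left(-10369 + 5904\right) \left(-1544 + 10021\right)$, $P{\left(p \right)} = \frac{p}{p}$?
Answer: $\frac{37815070 i}{- i + 6 \sqrt{407}} \approx -2580.7 + 3.1238 \cdot 10^{5} i$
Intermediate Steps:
$F{\left(d,Q \right)} = 24$ ($F{\left(d,Q \right)} = 3 \cdot 8 = 24$)
$P{\left(p \right)} = 1$
$E{\left(W \right)} = 24$
$A = -37849805$ ($A = \left(-4465\right) 8477 = -37849805$)
$I = 6 i \sqrt{407}$ ($I = \sqrt{24 - 14676} = \sqrt{-14652} = 6 i \sqrt{407} \approx 121.05 i$)
$\frac{34735 + A}{P{\left(48 \right)} + I} = \frac{34735 - 37849805}{1 + 6 i \sqrt{407}} = - \frac{37815070}{1 + 6 i \sqrt{407}}$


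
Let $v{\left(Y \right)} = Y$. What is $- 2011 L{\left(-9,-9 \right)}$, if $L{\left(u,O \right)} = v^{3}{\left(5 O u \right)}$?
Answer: $-133590981375$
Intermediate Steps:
$L{\left(u,O \right)} = 125 O^{3} u^{3}$ ($L{\left(u,O \right)} = \left(5 O u\right)^{3} = 125 O^{3} u^{3}$)
$- 2011 L{\left(-9,-9 \right)} = - 2011 \cdot 125 \left(-9\right)^{3} \left(-9\right)^{3} = - 2011 \cdot 125 \left(-729\right) \left(-729\right) = \left(-2011\right) 66430125 = -133590981375$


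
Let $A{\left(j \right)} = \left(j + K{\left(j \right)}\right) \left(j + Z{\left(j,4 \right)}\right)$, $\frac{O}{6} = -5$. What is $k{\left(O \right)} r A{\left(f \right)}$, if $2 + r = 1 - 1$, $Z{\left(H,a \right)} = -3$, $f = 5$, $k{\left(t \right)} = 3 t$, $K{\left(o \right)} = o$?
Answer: $3600$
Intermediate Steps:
$O = -30$ ($O = 6 \left(-5\right) = -30$)
$A{\left(j \right)} = 2 j \left(-3 + j\right)$ ($A{\left(j \right)} = \left(j + j\right) \left(j - 3\right) = 2 j \left(-3 + j\right)$)
$r = -2$ ($r = -2 + \left(1 - 1\right) = -2 + 0 = -2$)
$k{\left(O \right)} r A{\left(f \right)} = 3 \left(-30\right) \left(-2\right) 2 \cdot 5 \left(-3 + 5\right) = \left(-90\right) \left(-2\right) 2 \cdot 5 \cdot 2 = 180 \cdot 20 = 3600$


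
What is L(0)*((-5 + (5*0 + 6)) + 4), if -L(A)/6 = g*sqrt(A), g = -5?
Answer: 0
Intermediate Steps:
L(A) = 30*sqrt(A) (L(A) = -(-30)*sqrt(A) = 30*sqrt(A))
L(0)*((-5 + (5*0 + 6)) + 4) = (30*sqrt(0))*((-5 + (5*0 + 6)) + 4) = (30*0)*((-5 + (0 + 6)) + 4) = 0*((-5 + 6) + 4) = 0*(1 + 4) = 0*5 = 0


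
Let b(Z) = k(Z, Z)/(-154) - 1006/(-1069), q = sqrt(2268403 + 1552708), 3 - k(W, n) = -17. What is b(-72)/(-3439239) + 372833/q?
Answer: -66772/283094079807 + 372833*sqrt(3821111)/3821111 ≈ 190.73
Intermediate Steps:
k(W, n) = 20 (k(W, n) = 3 - 1*(-17) = 3 + 17 = 20)
q = sqrt(3821111) ≈ 1954.8
b(Z) = 66772/82313 (b(Z) = 20/(-154) - 1006/(-1069) = 20*(-1/154) - 1006*(-1/1069) = -10/77 + 1006/1069 = 66772/82313)
b(-72)/(-3439239) + 372833/q = (66772/82313)/(-3439239) + 372833/(sqrt(3821111)) = (66772/82313)*(-1/3439239) + 372833*(sqrt(3821111)/3821111) = -66772/283094079807 + 372833*sqrt(3821111)/3821111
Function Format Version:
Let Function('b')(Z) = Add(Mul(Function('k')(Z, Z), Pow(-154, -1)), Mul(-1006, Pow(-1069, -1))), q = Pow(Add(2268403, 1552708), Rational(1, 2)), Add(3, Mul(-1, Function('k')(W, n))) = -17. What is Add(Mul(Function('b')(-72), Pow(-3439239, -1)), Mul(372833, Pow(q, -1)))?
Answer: Add(Rational(-66772, 283094079807), Mul(Rational(372833, 3821111), Pow(3821111, Rational(1, 2)))) ≈ 190.73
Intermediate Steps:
Function('k')(W, n) = 20 (Function('k')(W, n) = Add(3, Mul(-1, -17)) = Add(3, 17) = 20)
q = Pow(3821111, Rational(1, 2)) ≈ 1954.8
Function('b')(Z) = Rational(66772, 82313) (Function('b')(Z) = Add(Mul(20, Pow(-154, -1)), Mul(-1006, Pow(-1069, -1))) = Add(Mul(20, Rational(-1, 154)), Mul(-1006, Rational(-1, 1069))) = Add(Rational(-10, 77), Rational(1006, 1069)) = Rational(66772, 82313))
Add(Mul(Function('b')(-72), Pow(-3439239, -1)), Mul(372833, Pow(q, -1))) = Add(Mul(Rational(66772, 82313), Pow(-3439239, -1)), Mul(372833, Pow(Pow(3821111, Rational(1, 2)), -1))) = Add(Mul(Rational(66772, 82313), Rational(-1, 3439239)), Mul(372833, Mul(Rational(1, 3821111), Pow(3821111, Rational(1, 2))))) = Add(Rational(-66772, 283094079807), Mul(Rational(372833, 3821111), Pow(3821111, Rational(1, 2))))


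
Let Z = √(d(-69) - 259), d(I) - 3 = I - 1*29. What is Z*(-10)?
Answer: -10*I*√354 ≈ -188.15*I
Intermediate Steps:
d(I) = -26 + I (d(I) = 3 + (I - 1*29) = 3 + (I - 29) = 3 + (-29 + I) = -26 + I)
Z = I*√354 (Z = √((-26 - 69) - 259) = √(-95 - 259) = √(-354) = I*√354 ≈ 18.815*I)
Z*(-10) = (I*√354)*(-10) = -10*I*√354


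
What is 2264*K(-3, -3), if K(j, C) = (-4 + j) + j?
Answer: -22640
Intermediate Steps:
K(j, C) = -4 + 2*j
2264*K(-3, -3) = 2264*(-4 + 2*(-3)) = 2264*(-4 - 6) = 2264*(-10) = -22640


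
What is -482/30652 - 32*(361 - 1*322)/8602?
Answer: -10599965/65917126 ≈ -0.16081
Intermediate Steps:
-482/30652 - 32*(361 - 1*322)/8602 = -482*1/30652 - 32*(361 - 322)*(1/8602) = -241/15326 - 32*39*(1/8602) = -241/15326 - 1248*1/8602 = -241/15326 - 624/4301 = -10599965/65917126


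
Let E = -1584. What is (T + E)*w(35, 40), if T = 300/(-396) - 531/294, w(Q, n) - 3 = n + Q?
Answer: -66702311/539 ≈ -1.2375e+5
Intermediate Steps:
w(Q, n) = 3 + Q + n (w(Q, n) = 3 + (n + Q) = 3 + (Q + n) = 3 + Q + n)
T = -8291/3234 (T = 300*(-1/396) - 531*1/294 = -25/33 - 177/98 = -8291/3234 ≈ -2.5637)
(T + E)*w(35, 40) = (-8291/3234 - 1584)*(3 + 35 + 40) = -5130947/3234*78 = -66702311/539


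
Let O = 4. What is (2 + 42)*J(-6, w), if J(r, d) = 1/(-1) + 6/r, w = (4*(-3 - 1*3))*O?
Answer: -88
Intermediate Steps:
w = -96 (w = (4*(-3 - 1*3))*4 = (4*(-3 - 3))*4 = (4*(-6))*4 = -24*4 = -96)
J(r, d) = -1 + 6/r (J(r, d) = 1*(-1) + 6/r = -1 + 6/r)
(2 + 42)*J(-6, w) = (2 + 42)*((6 - 1*(-6))/(-6)) = 44*(-(6 + 6)/6) = 44*(-1/6*12) = 44*(-2) = -88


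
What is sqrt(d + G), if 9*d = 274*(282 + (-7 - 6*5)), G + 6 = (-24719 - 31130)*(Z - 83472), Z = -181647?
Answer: sqrt(133259746355)/3 ≈ 1.2168e+5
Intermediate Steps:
G = 14806631025 (G = -6 + (-24719 - 31130)*(-181647 - 83472) = -6 - 55849*(-265119) = -6 + 14806631031 = 14806631025)
d = 67130/9 (d = (274*(282 + (-7 - 6*5)))/9 = (274*(282 + (-7 - 30)))/9 = (274*(282 - 37))/9 = (274*245)/9 = (1/9)*67130 = 67130/9 ≈ 7458.9)
sqrt(d + G) = sqrt(67130/9 + 14806631025) = sqrt(133259746355/9) = sqrt(133259746355)/3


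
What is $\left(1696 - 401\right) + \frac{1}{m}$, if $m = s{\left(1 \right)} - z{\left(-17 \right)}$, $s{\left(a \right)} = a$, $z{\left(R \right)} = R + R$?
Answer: $\frac{45326}{35} \approx 1295.0$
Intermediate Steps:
$z{\left(R \right)} = 2 R$
$m = 35$ ($m = 1 - 2 \left(-17\right) = 1 - -34 = 1 + 34 = 35$)
$\left(1696 - 401\right) + \frac{1}{m} = \left(1696 - 401\right) + \frac{1}{35} = 1295 + \frac{1}{35} = \frac{45326}{35}$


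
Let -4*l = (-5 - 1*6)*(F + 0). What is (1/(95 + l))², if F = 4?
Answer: 1/11236 ≈ 8.9000e-5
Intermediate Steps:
l = 11 (l = -(-5 - 1*6)*(4 + 0)/4 = -(-5 - 6)*4/4 = -(-11)*4/4 = -¼*(-44) = 11)
(1/(95 + l))² = (1/(95 + 11))² = (1/106)² = 1/11236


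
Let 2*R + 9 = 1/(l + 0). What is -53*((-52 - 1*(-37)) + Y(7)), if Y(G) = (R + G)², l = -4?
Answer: 31747/64 ≈ 496.05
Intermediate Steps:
R = -37/8 (R = -9/2 + 1/(2*(-4 + 0)) = -9/2 + (½)/(-4) = -9/2 + (½)*(-¼) = -9/2 - ⅛ = -37/8 ≈ -4.6250)
Y(G) = (-37/8 + G)²
-53*((-52 - 1*(-37)) + Y(7)) = -53*((-52 - 1*(-37)) + (-37 + 8*7)²/64) = -53*((-52 + 37) + (-37 + 56)²/64) = -53*(-15 + (1/64)*19²) = -53*(-15 + (1/64)*361) = -53*(-15 + 361/64) = -53*(-599/64) = 31747/64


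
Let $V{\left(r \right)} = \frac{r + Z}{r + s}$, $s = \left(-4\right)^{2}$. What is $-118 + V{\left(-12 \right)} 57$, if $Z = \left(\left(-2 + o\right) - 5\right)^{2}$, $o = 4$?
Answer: $- \frac{643}{4} \approx -160.75$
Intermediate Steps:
$Z = 9$ ($Z = \left(\left(-2 + 4\right) - 5\right)^{2} = \left(2 - 5\right)^{2} = \left(-3\right)^{2} = 9$)
$s = 16$
$V{\left(r \right)} = \frac{9 + r}{16 + r}$ ($V{\left(r \right)} = \frac{r + 9}{r + 16} = \frac{9 + r}{16 + r}$)
$-118 + V{\left(-12 \right)} 57 = -118 + \frac{9 - 12}{16 - 12} \cdot 57 = -118 + \frac{1}{4} \left(-3\right) 57 = -118 - \frac{171}{4} = - \frac{643}{4}$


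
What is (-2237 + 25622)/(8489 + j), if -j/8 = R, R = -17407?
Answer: 4677/29549 ≈ 0.15828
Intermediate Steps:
j = 139256 (j = -8*(-17407) = 139256)
(-2237 + 25622)/(8489 + j) = (-2237 + 25622)/(8489 + 139256) = 23385/147745 = 23385*(1/147745) = 4677/29549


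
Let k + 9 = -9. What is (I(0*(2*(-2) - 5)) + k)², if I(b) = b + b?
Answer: 324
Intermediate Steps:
k = -18 (k = -9 - 9 = -18)
I(b) = 2*b
(I(0*(2*(-2) - 5)) + k)² = (2*(0*(2*(-2) - 5)) - 18)² = (2*(0*(-4 - 5)) - 18)² = (2*(0*(-9)) - 18)² = (2*0 - 18)² = (0 - 18)² = (-18)² = 324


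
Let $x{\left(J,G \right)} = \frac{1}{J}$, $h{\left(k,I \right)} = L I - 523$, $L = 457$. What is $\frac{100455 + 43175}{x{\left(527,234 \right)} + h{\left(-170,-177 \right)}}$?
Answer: $- \frac{75693010}{42904123} \approx -1.7642$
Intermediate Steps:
$h{\left(k,I \right)} = -523 + 457 I$ ($h{\left(k,I \right)} = 457 I - 523 = -523 + 457 I$)
$\frac{100455 + 43175}{x{\left(527,234 \right)} + h{\left(-170,-177 \right)}} = \frac{100455 + 43175}{\frac{1}{527} + \left(-523 + 457 \left(-177\right)\right)} = \frac{143630}{\frac{1}{527} - 81412} = \frac{143630}{- \frac{42904123}{527}} = 143630 \left(- \frac{527}{42904123}\right) = - \frac{75693010}{42904123}$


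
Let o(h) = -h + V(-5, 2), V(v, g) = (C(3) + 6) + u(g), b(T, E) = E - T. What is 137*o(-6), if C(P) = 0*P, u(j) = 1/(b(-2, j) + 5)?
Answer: 14933/9 ≈ 1659.2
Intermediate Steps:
u(j) = 1/(7 + j) (u(j) = 1/((j - 1*(-2)) + 5) = 1/((j + 2) + 5) = 1/((2 + j) + 5) = 1/(7 + j))
C(P) = 0
V(v, g) = 6 + 1/(7 + g) (V(v, g) = (0 + 6) + 1/(7 + g) = 6 + 1/(7 + g))
o(h) = 55/9 - h (o(h) = -h + (43 + 6*2)/(7 + 2) = -h + (43 + 12)/9 = -h + (⅑)*55 = -h + 55/9 = 55/9 - h)
137*o(-6) = 137*(55/9 - 1*(-6)) = 137*(55/9 + 6) = 137*(109/9) = 14933/9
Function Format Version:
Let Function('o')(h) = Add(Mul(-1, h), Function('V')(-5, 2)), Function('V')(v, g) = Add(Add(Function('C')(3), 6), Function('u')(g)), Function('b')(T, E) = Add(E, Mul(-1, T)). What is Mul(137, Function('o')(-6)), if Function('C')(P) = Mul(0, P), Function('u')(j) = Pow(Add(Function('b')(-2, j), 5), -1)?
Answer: Rational(14933, 9) ≈ 1659.2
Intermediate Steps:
Function('u')(j) = Pow(Add(7, j), -1) (Function('u')(j) = Pow(Add(Add(j, Mul(-1, -2)), 5), -1) = Pow(Add(Add(j, 2), 5), -1) = Pow(Add(Add(2, j), 5), -1) = Pow(Add(7, j), -1))
Function('C')(P) = 0
Function('V')(v, g) = Add(6, Pow(Add(7, g), -1)) (Function('V')(v, g) = Add(Add(0, 6), Pow(Add(7, g), -1)) = Add(6, Pow(Add(7, g), -1)))
Function('o')(h) = Add(Rational(55, 9), Mul(-1, h)) (Function('o')(h) = Add(Mul(-1, h), Mul(Pow(Add(7, 2), -1), Add(43, Mul(6, 2)))) = Add(Mul(-1, h), Mul(Pow(9, -1), Add(43, 12))) = Add(Mul(-1, h), Mul(Rational(1, 9), 55)) = Add(Mul(-1, h), Rational(55, 9)) = Add(Rational(55, 9), Mul(-1, h)))
Mul(137, Function('o')(-6)) = Mul(137, Add(Rational(55, 9), Mul(-1, -6))) = Mul(137, Add(Rational(55, 9), 6)) = Mul(137, Rational(109, 9)) = Rational(14933, 9)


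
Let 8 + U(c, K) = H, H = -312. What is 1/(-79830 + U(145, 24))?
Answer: -1/80150 ≈ -1.2477e-5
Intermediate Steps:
U(c, K) = -320 (U(c, K) = -8 - 312 = -320)
1/(-79830 + U(145, 24)) = 1/(-79830 - 320) = 1/(-80150) = -1/80150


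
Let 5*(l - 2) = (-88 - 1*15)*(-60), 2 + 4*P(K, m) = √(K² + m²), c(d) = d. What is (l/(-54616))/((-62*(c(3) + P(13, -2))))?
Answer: -3095/15449501 + 619*√173/30899002 ≈ 6.3163e-5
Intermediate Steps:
P(K, m) = -½ + √(K² + m²)/4
l = 1238 (l = 2 + ((-88 - 1*15)*(-60))/5 = 2 + ((-88 - 15)*(-60))/5 = 2 + (-103*(-60))/5 = 2 + (⅕)*6180 = 2 + 1236 = 1238)
(l/(-54616))/((-62*(c(3) + P(13, -2)))) = (1238/(-54616))/((-62*(3 + (-½ + √(13² + (-2)²)/4)))) = (1238*(-1/54616))/((-62*(3 + (-½ + √(169 + 4)/4)))) = -619*(-1/(62*(3 + (-½ + √173/4))))/27308 = -619*(-1/(62*(5/2 + √173/4)))/27308 = -619/(27308*(-155 - 31*√173/2))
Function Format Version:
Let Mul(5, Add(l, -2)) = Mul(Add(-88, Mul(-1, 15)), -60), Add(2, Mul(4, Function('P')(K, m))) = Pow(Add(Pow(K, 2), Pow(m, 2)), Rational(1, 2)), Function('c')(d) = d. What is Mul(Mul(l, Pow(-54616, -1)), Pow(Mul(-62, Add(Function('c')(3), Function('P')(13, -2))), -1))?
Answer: Add(Rational(-3095, 15449501), Mul(Rational(619, 30899002), Pow(173, Rational(1, 2)))) ≈ 6.3163e-5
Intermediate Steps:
Function('P')(K, m) = Add(Rational(-1, 2), Mul(Rational(1, 4), Pow(Add(Pow(K, 2), Pow(m, 2)), Rational(1, 2))))
l = 1238 (l = Add(2, Mul(Rational(1, 5), Mul(Add(-88, Mul(-1, 15)), -60))) = Add(2, Mul(Rational(1, 5), Mul(Add(-88, -15), -60))) = Add(2, Mul(Rational(1, 5), Mul(-103, -60))) = Add(2, Mul(Rational(1, 5), 6180)) = Add(2, 1236) = 1238)
Mul(Mul(l, Pow(-54616, -1)), Pow(Mul(-62, Add(Function('c')(3), Function('P')(13, -2))), -1)) = Mul(Mul(1238, Pow(-54616, -1)), Pow(Mul(-62, Add(3, Add(Rational(-1, 2), Mul(Rational(1, 4), Pow(Add(Pow(13, 2), Pow(-2, 2)), Rational(1, 2)))))), -1)) = Mul(Mul(1238, Rational(-1, 54616)), Pow(Mul(-62, Add(3, Add(Rational(-1, 2), Mul(Rational(1, 4), Pow(Add(169, 4), Rational(1, 2)))))), -1)) = Mul(Rational(-619, 27308), Pow(Mul(-62, Add(3, Add(Rational(-1, 2), Mul(Rational(1, 4), Pow(173, Rational(1, 2)))))), -1)) = Mul(Rational(-619, 27308), Pow(Mul(-62, Add(Rational(5, 2), Mul(Rational(1, 4), Pow(173, Rational(1, 2))))), -1)) = Mul(Rational(-619, 27308), Pow(Add(-155, Mul(Rational(-31, 2), Pow(173, Rational(1, 2)))), -1))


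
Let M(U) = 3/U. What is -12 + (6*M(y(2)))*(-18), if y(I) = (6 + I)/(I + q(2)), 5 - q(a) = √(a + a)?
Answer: -429/2 ≈ -214.50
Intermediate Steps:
q(a) = 5 - √2*√a (q(a) = 5 - √(a + a) = 5 - √(2*a) = 5 - √2*√a)
y(I) = (6 + I)/(3 + I) (y(I) = (6 + I)/(I + (5 - √2*√2)) = (6 + I)/(I + (5 - 2)) = (6 + I)/(I + 3) = (6 + I)/(3 + I))
-12 + (6*M(y(2)))*(-18) = -12 + (6*(3/(((6 + 2)/(3 + 2)))))*(-18) = -12 + (6*(3/((8/5))))*(-18) = -12 + (6*(3/(((⅕)*8))))*(-18) = -12 + (6*(3/(8/5)))*(-18) = -12 + (6*(3*(5/8)))*(-18) = -12 + (6*(15/8))*(-18) = -12 + (45/4)*(-18) = -12 - 405/2 = -429/2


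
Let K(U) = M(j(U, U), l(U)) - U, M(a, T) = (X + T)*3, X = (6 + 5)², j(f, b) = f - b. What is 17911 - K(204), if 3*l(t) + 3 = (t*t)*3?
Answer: -107093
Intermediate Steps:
X = 121 (X = 11² = 121)
l(t) = -1 + t² (l(t) = -1 + ((t*t)*3)/3 = -1 + (t²*3)/3 = -1 + (3*t²)/3 = -1 + t²)
M(a, T) = 363 + 3*T (M(a, T) = (121 + T)*3 = 363 + 3*T)
K(U) = 360 - U + 3*U² (K(U) = (363 + 3*(-1 + U²)) - U = (363 + (-3 + 3*U²)) - U = (360 + 3*U²) - U = 360 - U + 3*U²)
17911 - K(204) = 17911 - (360 - 1*204 + 3*204²) = 17911 - (360 - 204 + 3*41616) = 17911 - (360 - 204 + 124848) = 17911 - 1*125004 = 17911 - 125004 = -107093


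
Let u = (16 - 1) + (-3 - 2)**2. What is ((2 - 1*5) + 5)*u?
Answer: 80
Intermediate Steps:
u = 40 (u = 15 + (-5)**2 = 15 + 25 = 40)
((2 - 1*5) + 5)*u = ((2 - 1*5) + 5)*40 = ((2 - 5) + 5)*40 = (-3 + 5)*40 = 2*40 = 80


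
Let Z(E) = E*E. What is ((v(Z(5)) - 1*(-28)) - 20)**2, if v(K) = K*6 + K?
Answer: 33489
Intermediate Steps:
Z(E) = E**2
v(K) = 7*K (v(K) = 6*K + K = 7*K)
((v(Z(5)) - 1*(-28)) - 20)**2 = ((7*5**2 - 1*(-28)) - 20)**2 = ((7*25 + 28) - 20)**2 = ((175 + 28) - 20)**2 = (203 - 20)**2 = 183**2 = 33489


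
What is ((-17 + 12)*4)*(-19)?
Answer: 380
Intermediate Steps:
((-17 + 12)*4)*(-19) = -5*4*(-19) = -20*(-19) = 380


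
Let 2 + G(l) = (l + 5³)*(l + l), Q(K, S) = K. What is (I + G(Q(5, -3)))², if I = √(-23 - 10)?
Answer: (1298 + I*√33)² ≈ 1.6848e+6 + 1.491e+4*I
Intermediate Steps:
I = I*√33 (I = √(-33) = I*√33 ≈ 5.7446*I)
G(l) = -2 + 2*l*(125 + l) (G(l) = -2 + (l + 5³)*(l + l) = -2 + (l + 125)*(2*l) = -2 + (125 + l)*(2*l) = -2 + 2*l*(125 + l))
(I + G(Q(5, -3)))² = (I*√33 + (-2 + 2*5² + 250*5))² = (I*√33 + (-2 + 2*25 + 1250))² = (I*√33 + (-2 + 50 + 1250))² = (I*√33 + 1298)² = (1298 + I*√33)²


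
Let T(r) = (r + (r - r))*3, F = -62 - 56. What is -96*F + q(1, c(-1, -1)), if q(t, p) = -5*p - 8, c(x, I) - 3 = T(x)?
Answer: 11320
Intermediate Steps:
F = -118
T(r) = 3*r (T(r) = (r + 0)*3 = r*3 = 3*r)
c(x, I) = 3 + 3*x
q(t, p) = -8 - 5*p
-96*F + q(1, c(-1, -1)) = -96*(-118) + (-8 - 5*(3 + 3*(-1))) = 11328 + (-8 - 5*(3 - 3)) = 11328 + (-8 - 5*0) = 11328 + (-8 + 0) = 11328 - 8 = 11320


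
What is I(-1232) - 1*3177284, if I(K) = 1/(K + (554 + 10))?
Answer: -2122425713/668 ≈ -3.1773e+6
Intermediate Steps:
I(K) = 1/(564 + K) (I(K) = 1/(K + 564) = 1/(564 + K))
I(-1232) - 1*3177284 = 1/(564 - 1232) - 1*3177284 = 1/(-668) - 3177284 = -1/668 - 3177284 = -2122425713/668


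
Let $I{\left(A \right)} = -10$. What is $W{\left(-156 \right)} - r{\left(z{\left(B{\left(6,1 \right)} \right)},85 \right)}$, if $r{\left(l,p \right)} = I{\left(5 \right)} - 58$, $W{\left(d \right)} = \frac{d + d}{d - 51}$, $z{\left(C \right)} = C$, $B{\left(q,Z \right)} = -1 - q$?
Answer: $\frac{4796}{69} \approx 69.507$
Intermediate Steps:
$W{\left(d \right)} = \frac{2 d}{-51 + d}$
$r{\left(l,p \right)} = -68$ ($r{\left(l,p \right)} = -10 - 58 = -68$)
$W{\left(-156 \right)} - r{\left(z{\left(B{\left(6,1 \right)} \right)},85 \right)} = 2 \left(-156\right) \frac{1}{-51 - 156} - -68 = 2 \left(-156\right) \frac{1}{-207} + 68 = 2 \left(-156\right) \left(- \frac{1}{207}\right) + 68 = \frac{104}{69} + 68 = \frac{4796}{69}$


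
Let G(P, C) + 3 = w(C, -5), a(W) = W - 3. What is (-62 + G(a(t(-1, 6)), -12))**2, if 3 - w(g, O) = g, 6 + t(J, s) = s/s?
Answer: 2500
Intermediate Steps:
t(J, s) = -5 (t(J, s) = -6 + s/s = -6 + 1 = -5)
a(W) = -3 + W
w(g, O) = 3 - g
G(P, C) = -C (G(P, C) = -3 + (3 - C) = -C)
(-62 + G(a(t(-1, 6)), -12))**2 = (-62 - 1*(-12))**2 = (-62 + 12)**2 = (-50)**2 = 2500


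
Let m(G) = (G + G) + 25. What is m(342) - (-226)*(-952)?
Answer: -214443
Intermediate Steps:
m(G) = 25 + 2*G (m(G) = 2*G + 25 = 25 + 2*G)
m(342) - (-226)*(-952) = (25 + 2*342) - (-226)*(-952) = (25 + 684) - 1*215152 = 709 - 215152 = -214443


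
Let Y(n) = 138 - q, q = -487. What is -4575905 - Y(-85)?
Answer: -4576530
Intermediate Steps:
Y(n) = 625 (Y(n) = 138 - 1*(-487) = 138 + 487 = 625)
-4575905 - Y(-85) = -4575905 - 1*625 = -4575905 - 625 = -4576530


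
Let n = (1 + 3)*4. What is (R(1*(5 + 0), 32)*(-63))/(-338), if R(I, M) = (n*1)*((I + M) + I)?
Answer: 21168/169 ≈ 125.25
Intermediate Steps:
n = 16 (n = 4*4 = 16)
R(I, M) = 16*M + 32*I (R(I, M) = (16*1)*((I + M) + I) = 16*(M + 2*I) = 16*M + 32*I)
(R(1*(5 + 0), 32)*(-63))/(-338) = ((16*32 + 32*(1*(5 + 0)))*(-63))/(-338) = ((512 + 32*(1*5))*(-63))*(-1/338) = ((512 + 32*5)*(-63))*(-1/338) = ((512 + 160)*(-63))*(-1/338) = (672*(-63))*(-1/338) = -42336*(-1/338) = 21168/169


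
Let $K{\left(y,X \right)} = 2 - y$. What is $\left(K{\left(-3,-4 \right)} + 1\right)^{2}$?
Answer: $36$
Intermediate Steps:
$\left(K{\left(-3,-4 \right)} + 1\right)^{2} = \left(\left(2 - -3\right) + 1\right)^{2} = \left(\left(2 + 3\right) + 1\right)^{2} = \left(5 + 1\right)^{2} = 6^{2} = 36$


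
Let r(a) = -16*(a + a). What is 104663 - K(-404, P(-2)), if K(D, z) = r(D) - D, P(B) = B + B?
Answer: 91331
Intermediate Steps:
P(B) = 2*B
r(a) = -32*a
K(D, z) = -33*D (K(D, z) = -32*D - D = -33*D)
104663 - K(-404, P(-2)) = 104663 - (-33)*(-404) = 104663 - 1*13332 = 104663 - 13332 = 91331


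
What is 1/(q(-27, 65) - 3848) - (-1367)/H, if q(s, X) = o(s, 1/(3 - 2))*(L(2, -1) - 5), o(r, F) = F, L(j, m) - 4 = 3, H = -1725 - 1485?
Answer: -438391/1028805 ≈ -0.42612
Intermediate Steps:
H = -3210
L(j, m) = 7 (L(j, m) = 4 + 3 = 7)
q(s, X) = 2 (q(s, X) = (7 - 5)/(3 - 2) = 2/1 = 1*2 = 2)
1/(q(-27, 65) - 3848) - (-1367)/H = 1/(2 - 3848) - (-1367)/(-3210) = 1/(-3846) - (-1367)*(-1)/3210 = -1/3846 - 1*1367/3210 = -1/3846 - 1367/3210 = -438391/1028805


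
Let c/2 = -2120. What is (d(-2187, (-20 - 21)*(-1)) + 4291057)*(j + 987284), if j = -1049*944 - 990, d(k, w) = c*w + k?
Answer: -16303748860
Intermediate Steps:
c = -4240 (c = 2*(-2120) = -4240)
d(k, w) = k - 4240*w (d(k, w) = -4240*w + k = k - 4240*w)
j = -991246 (j = -990256 - 990 = -991246)
(d(-2187, (-20 - 21)*(-1)) + 4291057)*(j + 987284) = ((-2187 - 4240*(-20 - 21)*(-1)) + 4291057)*(-991246 + 987284) = ((-2187 - (-173840)*(-1)) + 4291057)*(-3962) = ((-2187 - 4240*41) + 4291057)*(-3962) = ((-2187 - 173840) + 4291057)*(-3962) = (-176027 + 4291057)*(-3962) = 4115030*(-3962) = -16303748860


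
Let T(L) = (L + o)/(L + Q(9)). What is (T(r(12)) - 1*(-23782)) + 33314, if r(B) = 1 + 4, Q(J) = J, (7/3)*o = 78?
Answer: 5595677/98 ≈ 57099.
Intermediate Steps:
o = 234/7 (o = (3/7)*78 = 234/7 ≈ 33.429)
r(B) = 5
T(L) = (234/7 + L)/(9 + L) (T(L) = (L + 234/7)/(L + 9) = (234/7 + L)/(9 + L))
(T(r(12)) - 1*(-23782)) + 33314 = ((234/7 + 5)/(9 + 5) - 1*(-23782)) + 33314 = ((269/7)/14 + 23782) + 33314 = ((1/14)*(269/7) + 23782) + 33314 = (269/98 + 23782) + 33314 = 2330905/98 + 33314 = 5595677/98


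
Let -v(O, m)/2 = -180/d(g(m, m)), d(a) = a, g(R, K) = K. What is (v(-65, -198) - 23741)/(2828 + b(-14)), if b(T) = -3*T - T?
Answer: -261171/31724 ≈ -8.2326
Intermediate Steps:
b(T) = -4*T
v(O, m) = 360/m (v(O, m) = -(-360)/m = 360/m)
(v(-65, -198) - 23741)/(2828 + b(-14)) = (360/(-198) - 23741)/(2828 - 4*(-14)) = (360*(-1/198) - 23741)/(2828 + 56) = (-20/11 - 23741)/2884 = -261171/11*1/2884 = -261171/31724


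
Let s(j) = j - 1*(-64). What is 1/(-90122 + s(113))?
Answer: -1/89945 ≈ -1.1118e-5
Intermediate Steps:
s(j) = 64 + j (s(j) = j + 64 = 64 + j)
1/(-90122 + s(113)) = 1/(-90122 + (64 + 113)) = 1/(-90122 + 177) = 1/(-89945) = -1/89945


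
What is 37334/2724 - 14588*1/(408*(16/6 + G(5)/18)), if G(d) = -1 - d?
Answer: -18731/11577 ≈ -1.6179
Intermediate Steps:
37334/2724 - 14588*1/(408*(16/6 + G(5)/18)) = 37334/2724 - 14588*1/(408*(16/6 + (-1 - 1*5)/18)) = 37334*(1/2724) - 14588*1/(408*(16*(1/6) + (-1 - 5)*(1/18))) = 18667/1362 - 14588*1/(408*(8/3 - 6*1/18)) = 18667/1362 - 14588*1/(408*(8/3 - 1/3)) = 18667/1362 - 14588/(-34*7/3*(-12)) = 18667/1362 - 14588/((-238/3*(-12))) = 18667/1362 - 14588/952 = 18667/1362 - 14588*1/952 = 18667/1362 - 521/34 = -18731/11577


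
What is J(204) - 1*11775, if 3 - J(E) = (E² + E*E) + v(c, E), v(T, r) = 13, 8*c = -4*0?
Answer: -95017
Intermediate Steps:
c = 0 (c = (-4*0)/8 = (⅛)*0 = 0)
J(E) = -10 - 2*E² (J(E) = 3 - ((E² + E*E) + 13) = 3 - ((E² + E²) + 13) = 3 - (2*E² + 13) = 3 - (13 + 2*E²) = 3 + (-13 - 2*E²) = -10 - 2*E²)
J(204) - 1*11775 = (-10 - 2*204²) - 1*11775 = (-10 - 2*41616) - 11775 = (-10 - 83232) - 11775 = -83242 - 11775 = -95017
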